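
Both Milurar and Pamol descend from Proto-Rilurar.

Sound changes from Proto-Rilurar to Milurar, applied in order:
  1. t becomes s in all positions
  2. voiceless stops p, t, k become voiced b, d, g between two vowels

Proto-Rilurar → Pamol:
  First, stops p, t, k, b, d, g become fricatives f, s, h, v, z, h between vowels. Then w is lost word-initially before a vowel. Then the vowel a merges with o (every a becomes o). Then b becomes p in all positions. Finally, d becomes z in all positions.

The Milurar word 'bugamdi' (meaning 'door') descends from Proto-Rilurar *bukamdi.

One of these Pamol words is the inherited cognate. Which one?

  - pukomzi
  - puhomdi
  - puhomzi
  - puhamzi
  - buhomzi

puhomzi

Pamol: *bukamdi
  bukamdi → buhamdi   [intervocalic lenition]
  buhamdi (rule 2 does not apply)
  buhamdi → buhomdi   [vowel merger]
  buhomdi → puhomdi   [unconditioned shift]
  puhomdi → puhomzi   [unconditioned shift]
  giving Pamol puhomzi.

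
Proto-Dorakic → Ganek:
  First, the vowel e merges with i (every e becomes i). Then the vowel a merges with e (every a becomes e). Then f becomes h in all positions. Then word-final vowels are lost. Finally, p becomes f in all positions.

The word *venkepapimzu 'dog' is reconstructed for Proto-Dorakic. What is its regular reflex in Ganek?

vinkifefimz

Ganek: *venkepapimzu
  venkepapimzu → vinkipapimzu   [vowel merger]
  vinkipapimzu → vinkipepimzu   [vowel merger]
  vinkipepimzu (rule 3 does not apply)
  vinkipepimzu → vinkipepimz   [apocope]
  vinkipepimz → vinkifefimz   [unconditioned shift]
  giving Ganek vinkifefimz.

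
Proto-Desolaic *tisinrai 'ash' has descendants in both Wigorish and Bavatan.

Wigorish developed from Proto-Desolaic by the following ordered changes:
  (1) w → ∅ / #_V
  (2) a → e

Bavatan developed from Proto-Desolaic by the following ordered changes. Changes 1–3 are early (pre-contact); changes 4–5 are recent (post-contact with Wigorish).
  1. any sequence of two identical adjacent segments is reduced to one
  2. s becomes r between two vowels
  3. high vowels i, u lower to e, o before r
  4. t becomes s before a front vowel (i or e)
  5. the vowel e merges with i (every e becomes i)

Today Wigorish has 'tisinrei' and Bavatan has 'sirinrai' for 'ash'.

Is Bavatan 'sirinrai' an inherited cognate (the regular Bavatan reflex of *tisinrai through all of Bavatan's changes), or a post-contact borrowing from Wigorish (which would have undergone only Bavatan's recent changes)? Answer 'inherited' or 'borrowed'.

If inherited, *tisinrai would pass through all of Bavatan's changes:
Bavatan: start from *tisinrai.
  rule 1: no change — tisinrai
  rule 2 (rhotacism): tisinrai → tirinrai
  rule 3 (pre-rhotic lowering): tirinrai → terinrai
  rule 4 (palatalisation): terinrai → serinrai
  rule 5 (vowel merger): serinrai → sirinrai
  ⇒ Bavatan sirinrai
If borrowed from Wigorish 'tisinrei' after the early changes, it would undergo only the recent ones:
  rule 4 (palatalisation): tisinrei → sisinrei
  rule 5 (vowel merger): sisinrei → sisinrii
  ⇒ as a loan: sisinrii
Bavatan 'sirinrai' matches the inherited outcome exactly, so it is an inherited cognate, not a loan.

inherited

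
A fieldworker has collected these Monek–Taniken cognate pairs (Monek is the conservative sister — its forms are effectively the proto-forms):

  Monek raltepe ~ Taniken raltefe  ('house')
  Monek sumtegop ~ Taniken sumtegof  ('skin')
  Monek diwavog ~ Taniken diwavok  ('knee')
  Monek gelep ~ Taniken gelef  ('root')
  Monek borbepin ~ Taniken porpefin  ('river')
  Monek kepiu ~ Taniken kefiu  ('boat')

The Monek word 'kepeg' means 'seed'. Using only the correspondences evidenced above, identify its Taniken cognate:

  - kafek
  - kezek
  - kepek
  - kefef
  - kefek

kefek

raltepe ~ raltefe — Monek p corresponds to Taniken f between vowels (before a front vowel).
diwavog ~ diwavok — Monek g corresponds to Taniken k word-finally.
Applying these to Monek 'kepeg':
  kepeg → kefeg   (p→f between vowels (before a front vowel))
  kefeg → kefek   (g→k word-finally)
So the Taniken cognate is 'kefek'.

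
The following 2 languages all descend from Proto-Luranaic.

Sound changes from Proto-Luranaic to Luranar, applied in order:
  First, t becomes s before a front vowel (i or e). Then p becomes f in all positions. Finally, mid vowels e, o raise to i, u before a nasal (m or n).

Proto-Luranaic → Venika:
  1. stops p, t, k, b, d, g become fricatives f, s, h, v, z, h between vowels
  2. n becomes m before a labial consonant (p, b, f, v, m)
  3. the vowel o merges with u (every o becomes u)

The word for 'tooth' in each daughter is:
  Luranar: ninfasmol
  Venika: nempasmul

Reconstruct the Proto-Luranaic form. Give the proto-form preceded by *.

*nenpasmol

Position 4: Luranar has f, Venika has p. Venika preserves p here (none of its changes turn any other segment into p), so the proto-segment is *p.
Position 8: Luranar has o, Venika has u. Luranar preserves o here (none of its changes turn any other segment into o), so the proto-segment is *o.
Position 3: Luranar has n, Venika has m. Luranar preserves n here (none of its changes turn any other segment into n), so the proto-segment is *n.
This points to *nenpasmol. Verify forward in each daughter:
Luranar: *nenpasmol > nenfasmol > ninfasmol  (by unconditioned shift, pre-nasal raising)
Venika: start from *nenpasmol.
  rule 1: no change — nenpasmol
  rule 2 (nasal place assimilation): nenpasmol → nempasmol
  rule 3 (vowel merger): nempasmol → nempasmul
  ⇒ Venika nempasmul
*nenpasmol is the unique common source.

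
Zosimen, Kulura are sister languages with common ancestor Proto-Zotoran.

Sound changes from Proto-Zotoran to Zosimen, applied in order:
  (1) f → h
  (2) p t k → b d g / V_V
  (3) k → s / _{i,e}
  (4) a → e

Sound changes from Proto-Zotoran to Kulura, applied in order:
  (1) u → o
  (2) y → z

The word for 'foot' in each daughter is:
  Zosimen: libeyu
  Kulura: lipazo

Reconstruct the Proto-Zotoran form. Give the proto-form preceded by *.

*lipayu

Position 4: Zosimen has e, Kulura has a. Kulura preserves a here (none of its changes turn any other segment into a), so the proto-segment is *a.
Position 5: Zosimen has y, Kulura has z. Zosimen preserves y here (none of its changes turn any other segment into y), so the proto-segment is *y.
Continuing position by position gives *lipayu; check it forward:
Zosimen: *lipayu
  lipayu (rule 1 does not apply)
  lipayu → libayu   [intervocalic voicing]
  libayu (rule 3 does not apply)
  libayu → libeyu   [vowel merger]
  giving Zosimen libeyu.
Kulura: *lipayu > lipayo > lipazo  (by vowel merger, unconditioned shift)
No other proto-form is consistent with every reflex, so the reconstruction is *lipayu.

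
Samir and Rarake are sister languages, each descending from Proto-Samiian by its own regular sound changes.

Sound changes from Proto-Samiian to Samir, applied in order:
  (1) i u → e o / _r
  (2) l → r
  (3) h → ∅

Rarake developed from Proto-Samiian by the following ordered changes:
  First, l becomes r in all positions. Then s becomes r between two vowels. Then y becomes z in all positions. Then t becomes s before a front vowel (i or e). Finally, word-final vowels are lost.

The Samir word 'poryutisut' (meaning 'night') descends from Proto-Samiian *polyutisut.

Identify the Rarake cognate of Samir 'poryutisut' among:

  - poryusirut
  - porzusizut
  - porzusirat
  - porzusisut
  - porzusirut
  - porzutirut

porzusirut

Rarake: start from *polyutisut.
  rule 1 (unconditioned shift): polyutisut → poryutisut
  rule 2 (rhotacism): poryutisut → poryutirut
  rule 3 (unconditioned shift): poryutirut → porzutirut
  rule 4 (palatalisation): porzutirut → porzusirut
  rule 5: no change — porzusirut
  ⇒ Rarake porzusirut
Among the options, 'porzusirut' alone shows every Rarake change applied in order.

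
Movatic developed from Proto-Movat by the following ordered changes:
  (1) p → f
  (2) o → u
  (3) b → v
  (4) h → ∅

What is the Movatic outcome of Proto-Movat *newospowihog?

Movatic: *newospowihog
  newospowihog → newosfowihog   [unconditioned shift]
  newosfowihog → newusfuwihug   [vowel merger]
  newusfuwihug (rule 3 does not apply)
  newusfuwihug → newusfuwiug   [h-loss]
  giving Movatic newusfuwiug.

newusfuwiug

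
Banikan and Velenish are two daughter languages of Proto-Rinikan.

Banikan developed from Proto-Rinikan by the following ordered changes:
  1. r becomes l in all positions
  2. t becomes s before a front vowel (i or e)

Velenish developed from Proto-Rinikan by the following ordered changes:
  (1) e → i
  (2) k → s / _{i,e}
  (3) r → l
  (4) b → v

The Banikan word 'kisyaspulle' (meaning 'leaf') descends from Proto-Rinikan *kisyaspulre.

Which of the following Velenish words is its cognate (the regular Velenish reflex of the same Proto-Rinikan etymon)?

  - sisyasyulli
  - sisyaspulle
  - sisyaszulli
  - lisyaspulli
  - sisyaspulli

Velenish: *kisyaspulre > kisyaspulri > sisyaspulri > sisyaspulli  (by vowel merger, palatalisation, unconditioned shift)
Among the options, 'sisyaspulli' alone shows every Velenish change applied in order.

sisyaspulli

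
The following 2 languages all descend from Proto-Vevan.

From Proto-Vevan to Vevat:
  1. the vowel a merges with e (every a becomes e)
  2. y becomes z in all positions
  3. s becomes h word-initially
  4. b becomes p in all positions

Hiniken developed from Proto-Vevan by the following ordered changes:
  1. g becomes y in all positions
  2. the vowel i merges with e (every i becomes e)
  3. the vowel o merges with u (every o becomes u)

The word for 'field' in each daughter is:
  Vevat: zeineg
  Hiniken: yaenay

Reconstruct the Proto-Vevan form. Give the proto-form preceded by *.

Position 6: Vevat has g, Hiniken has y. Vevat preserves g here (none of its changes turn any other segment into g), so the proto-segment is *g.
Position 3: Vevat has i, Hiniken has e. Vevat preserves i here (none of its changes turn any other segment into i), so the proto-segment is *i.
This points to *yainag. Verify forward in each daughter:
Vevat: start from *yainag.
  rule 1 (vowel merger): yainag → yeineg
  rule 2 (unconditioned shift): yeineg → zeineg
  rule 3: no change — zeineg
  rule 4: no change — zeineg
  ⇒ Vevat zeineg
Hiniken: *yainag
  yainag → yainay   [unconditioned shift]
  yainay → yaenay   [vowel merger]
  yaenay (rule 3 does not apply)
  giving Hiniken yaenay.
Only *yainag yields all of Vevat zeineg, Hiniken yaenay.

*yainag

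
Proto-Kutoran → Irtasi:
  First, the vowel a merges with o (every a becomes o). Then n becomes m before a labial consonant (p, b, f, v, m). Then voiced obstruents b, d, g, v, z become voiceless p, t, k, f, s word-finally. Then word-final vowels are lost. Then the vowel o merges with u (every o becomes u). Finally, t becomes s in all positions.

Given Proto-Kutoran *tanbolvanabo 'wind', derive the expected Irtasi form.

sumbulvunub

Irtasi: start from *tanbolvanabo.
  rule 1 (vowel merger): tanbolvanabo → tonbolvonobo
  rule 2 (nasal place assimilation): tonbolvonobo → tombolvonobo
  rule 3: no change — tombolvonobo
  rule 4 (apocope): tombolvonobo → tombolvonob
  rule 5 (vowel merger): tombolvonob → tumbulvunub
  rule 6 (unconditioned shift): tumbulvunub → sumbulvunub
  ⇒ Irtasi sumbulvunub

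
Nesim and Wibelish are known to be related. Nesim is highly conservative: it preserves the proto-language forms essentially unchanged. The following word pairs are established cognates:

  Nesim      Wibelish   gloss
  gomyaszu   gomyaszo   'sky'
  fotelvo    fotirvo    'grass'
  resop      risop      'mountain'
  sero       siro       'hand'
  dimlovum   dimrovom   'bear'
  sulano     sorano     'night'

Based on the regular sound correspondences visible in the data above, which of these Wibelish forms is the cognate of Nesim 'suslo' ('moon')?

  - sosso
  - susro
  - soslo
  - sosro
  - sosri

sosro

sulano ~ sorano — Nesim u corresponds to Wibelish o after a consonant, before a consonant other than r, m, n, p, b, f, v.
dimlovum ~ dimrovom — Nesim l corresponds to Wibelish r after a consonant, before a back vowel.
Applying these to Nesim 'suslo':
  suslo → soslo   (u→o after a consonant, before a consonant other than r, m, n, p, b, f, v)
  soslo → sosro   (l→r after a consonant, before a back vowel)
So the Wibelish cognate is 'sosro'.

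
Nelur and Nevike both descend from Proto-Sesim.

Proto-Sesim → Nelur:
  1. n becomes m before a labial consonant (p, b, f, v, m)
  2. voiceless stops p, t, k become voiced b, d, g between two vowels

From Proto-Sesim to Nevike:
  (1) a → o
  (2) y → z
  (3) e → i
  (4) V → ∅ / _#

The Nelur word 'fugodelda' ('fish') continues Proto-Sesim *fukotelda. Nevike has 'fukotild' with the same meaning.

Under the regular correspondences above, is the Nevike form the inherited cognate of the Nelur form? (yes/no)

yes

Derive the expected Nevike reflex of *fukotelda:
Nevike: *fukotelda > fukoteldo > fukotildo > fukotild  (by vowel merger, vowel merger, apocope)
Nevike 'fukotild' matches the regular reflex exactly, so the pair is cognate.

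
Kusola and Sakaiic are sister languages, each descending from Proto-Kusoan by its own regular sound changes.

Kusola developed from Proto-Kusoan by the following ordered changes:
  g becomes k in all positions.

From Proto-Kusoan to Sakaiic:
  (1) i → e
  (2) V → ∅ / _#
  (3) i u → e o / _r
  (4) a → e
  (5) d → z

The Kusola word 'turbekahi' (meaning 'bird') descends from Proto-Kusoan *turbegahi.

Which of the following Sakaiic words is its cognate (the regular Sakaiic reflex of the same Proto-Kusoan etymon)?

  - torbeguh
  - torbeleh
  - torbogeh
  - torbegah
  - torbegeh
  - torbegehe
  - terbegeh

torbegeh

Sakaiic: *turbegahi
  turbegahi → turbegahe   [vowel merger]
  turbegahe → turbegah   [apocope]
  turbegah → torbegah   [pre-rhotic lowering]
  torbegah → torbegeh   [vowel merger]
  torbegeh (rule 5 does not apply)
  giving Sakaiic torbegeh.
The other candidates each miss or misapply at least one Sakaiic change.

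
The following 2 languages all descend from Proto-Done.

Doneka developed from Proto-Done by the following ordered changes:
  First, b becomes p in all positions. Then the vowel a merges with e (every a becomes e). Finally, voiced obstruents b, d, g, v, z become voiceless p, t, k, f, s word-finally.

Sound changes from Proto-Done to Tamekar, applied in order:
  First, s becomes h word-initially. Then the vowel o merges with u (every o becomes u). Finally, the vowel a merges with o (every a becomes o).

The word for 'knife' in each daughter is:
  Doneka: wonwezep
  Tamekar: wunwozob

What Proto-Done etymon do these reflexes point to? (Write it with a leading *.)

*wonwazab

Position 5: Doneka has e, Tamekar has o. In Tamekar, o can only continue *a, so the proto-segment is *a.
Position 8: Doneka has p, Tamekar has b. Tamekar preserves b here (none of its changes turn any other segment into b), so the proto-segment is *b.
Position 7: Doneka has e, Tamekar has o. In Tamekar, o can only continue *a, so the proto-segment is *a.
This points to *wonwazab. Verify forward in each daughter:
Doneka: start from *wonwazab.
  rule 1 (unconditioned shift): wonwazab → wonwazap
  rule 2 (vowel merger): wonwazap → wonwezep
  rule 3: no change — wonwezep
  ⇒ Doneka wonwezep
Tamekar: *wonwazab > wunwazab > wunwozob  (by vowel merger, vowel merger)
*wonwazab is the unique common source.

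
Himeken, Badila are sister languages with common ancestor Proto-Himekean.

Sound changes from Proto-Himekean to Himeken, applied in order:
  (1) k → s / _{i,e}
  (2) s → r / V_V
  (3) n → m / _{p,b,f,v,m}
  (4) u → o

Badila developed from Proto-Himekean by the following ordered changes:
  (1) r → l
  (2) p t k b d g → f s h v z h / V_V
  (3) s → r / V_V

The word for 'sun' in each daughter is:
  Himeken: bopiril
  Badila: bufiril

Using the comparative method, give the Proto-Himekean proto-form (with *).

*bupisil

Position 2: Himeken has o, Badila has u. Badila preserves u here (none of its changes turn any other segment into u), so the proto-segment is *u.
Position 3: Himeken has p, Badila has f. Himeken preserves p here (none of its changes turn any other segment into p), so the proto-segment is *p.
Continuing position by position gives *bupisil; check it forward:
Himeken: *bupisil > bupiril > bopiril  (by rhotacism, vowel merger)
Badila: *bupisil
  bupisil (rule 1 does not apply)
  bupisil → bufisil   [intervocalic lenition]
  bufisil → bufiril   [rhotacism]
  giving Badila bufiril.
*bupisil is the unique common source.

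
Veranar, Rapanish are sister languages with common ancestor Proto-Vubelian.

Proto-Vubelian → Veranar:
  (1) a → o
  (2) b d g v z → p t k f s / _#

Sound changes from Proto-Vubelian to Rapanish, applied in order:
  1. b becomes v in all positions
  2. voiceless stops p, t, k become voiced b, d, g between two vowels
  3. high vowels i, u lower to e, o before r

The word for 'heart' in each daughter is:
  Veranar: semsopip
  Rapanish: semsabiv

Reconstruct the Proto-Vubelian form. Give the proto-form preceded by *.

*semsapib

Position 6: Veranar has p, Rapanish has b. In Rapanish, b can only continue *p, so the proto-segment is *p.
Position 8: Veranar has p, Rapanish has v. Taking the neighbouring segments as reconstructed: Veranar p could go back to *p or *b; Rapanish v could go back to *b or *v — the one source consistent with every daughter is *b.
Verify the candidate proto-form against each daughter:
Veranar: *semsapib
  semsapib → semsopib   [vowel merger]
  semsopib → semsopip   [final devoicing]
  giving Veranar semsopip.
Rapanish: *semsapib
  semsapib → semsapiv   [unconditioned shift]
  semsapiv → semsabiv   [intervocalic voicing]
  semsabiv (rule 3 does not apply)
  giving Rapanish semsabiv.
*semsapib is the unique common source.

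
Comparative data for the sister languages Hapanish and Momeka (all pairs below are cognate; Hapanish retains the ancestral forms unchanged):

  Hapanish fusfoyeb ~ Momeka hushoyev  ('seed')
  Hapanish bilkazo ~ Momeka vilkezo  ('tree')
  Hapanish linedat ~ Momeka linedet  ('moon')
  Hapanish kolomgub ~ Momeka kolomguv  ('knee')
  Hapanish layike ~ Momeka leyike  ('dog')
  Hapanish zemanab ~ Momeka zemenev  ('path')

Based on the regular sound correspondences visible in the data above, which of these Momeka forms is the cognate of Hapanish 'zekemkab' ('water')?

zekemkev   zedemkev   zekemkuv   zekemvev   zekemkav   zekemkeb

zemanab ~ zemenev — Hapanish a corresponds to Momeka e after a consonant, before a labial obstruent.
fusfoyeb ~ hushoyev, kolomgub ~ kolomguv — Hapanish b corresponds to Momeka v word-finally.
Applying these to Hapanish 'zekemkab':
  zekemkab → zekemkeb   (a→e after a consonant, before a labial obstruent)
  zekemkeb → zekemkev   (b→v word-finally)
So the Momeka cognate is 'zekemkev'.

zekemkev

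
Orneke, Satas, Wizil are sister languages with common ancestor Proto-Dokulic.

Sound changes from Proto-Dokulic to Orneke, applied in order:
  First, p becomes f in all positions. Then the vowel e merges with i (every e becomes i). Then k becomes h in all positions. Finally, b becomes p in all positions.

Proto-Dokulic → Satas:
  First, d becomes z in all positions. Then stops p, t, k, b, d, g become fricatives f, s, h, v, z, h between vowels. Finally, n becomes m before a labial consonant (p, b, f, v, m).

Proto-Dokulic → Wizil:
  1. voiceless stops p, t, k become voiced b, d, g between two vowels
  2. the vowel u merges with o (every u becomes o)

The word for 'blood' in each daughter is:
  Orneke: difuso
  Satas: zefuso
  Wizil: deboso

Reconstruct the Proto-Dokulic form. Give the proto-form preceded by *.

Position 1: Orneke has d, Satas has z, Wizil has d. Orneke preserves d here (none of its changes turn any other segment into d), so the proto-segment is *d.
Position 3: Orneke has f, Satas has f, Wizil has b. Taking the neighbouring segments as reconstructed: Orneke f could go back to *p or *f; Satas f could go back to *p or *f; Wizil b could go back to *p or *b — the one source consistent with every daughter is *p.
Position 2: Orneke has i, Satas has e, Wizil has e. Satas preserves e here (none of its changes turn any other segment into e), so the proto-segment is *e.
This points to *depuso. Verify forward in each daughter:
Orneke: *depuso > defuso > difuso  (by unconditioned shift, vowel merger)
Satas: *depuso
  depuso → zepuso   [unconditioned shift]
  zepuso → zefuso   [intervocalic lenition]
  zefuso (rule 3 does not apply)
  giving Satas zefuso.
Wizil: start from *depuso.
  rule 1 (intervocalic voicing): depuso → debuso
  rule 2 (vowel merger): debuso → deboso
  ⇒ Wizil deboso
*depuso is the unique common source.

*depuso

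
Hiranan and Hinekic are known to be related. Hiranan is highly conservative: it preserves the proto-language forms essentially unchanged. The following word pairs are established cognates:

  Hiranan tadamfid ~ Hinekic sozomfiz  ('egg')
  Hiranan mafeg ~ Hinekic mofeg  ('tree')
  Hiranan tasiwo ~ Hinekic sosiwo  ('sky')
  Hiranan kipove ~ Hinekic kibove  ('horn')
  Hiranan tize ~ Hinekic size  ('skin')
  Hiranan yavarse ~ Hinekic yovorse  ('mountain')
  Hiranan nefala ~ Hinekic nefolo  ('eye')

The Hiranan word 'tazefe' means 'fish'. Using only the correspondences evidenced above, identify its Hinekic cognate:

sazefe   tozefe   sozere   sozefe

sozefe

tadamfid ~ sozomfiz, tasiwo ~ sosiwo — Hiranan t corresponds to Hinekic s word-initially before a back vowel.
tadamfid ~ sozomfiz, tasiwo ~ sosiwo — Hiranan a corresponds to Hinekic o after a consonant, before a consonant other than r, m, n, p, b, f, v.
Applying these to Hiranan 'tazefe':
  tazefe → sazefe   (t→s word-initially before a back vowel)
  sazefe → sozefe   (a→o after a consonant, before a consonant other than r, m, n, p, b, f, v)
So the Hinekic cognate is 'sozefe'.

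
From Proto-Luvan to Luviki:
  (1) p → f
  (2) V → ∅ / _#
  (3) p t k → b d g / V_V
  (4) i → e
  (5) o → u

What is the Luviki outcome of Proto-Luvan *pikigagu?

Luviki: *pikigagu > fikigagu > fikigag > figigag > fegegag  (by unconditioned shift, apocope, intervocalic voicing, vowel merger)

fegegag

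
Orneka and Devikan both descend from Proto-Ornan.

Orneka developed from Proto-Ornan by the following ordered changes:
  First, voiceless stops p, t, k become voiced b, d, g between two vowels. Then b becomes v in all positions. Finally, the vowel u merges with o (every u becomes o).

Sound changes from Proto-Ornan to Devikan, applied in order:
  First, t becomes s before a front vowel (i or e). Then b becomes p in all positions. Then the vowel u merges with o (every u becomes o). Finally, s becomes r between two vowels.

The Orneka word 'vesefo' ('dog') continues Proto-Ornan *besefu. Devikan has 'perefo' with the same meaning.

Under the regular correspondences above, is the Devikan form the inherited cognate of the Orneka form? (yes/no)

yes

Derive the expected Devikan reflex of *besefu:
Devikan: *besefu > pesefu > pesefo > perefo  (by unconditioned shift, vowel merger, rhotacism)
Devikan 'perefo' matches the regular reflex exactly, so the pair is cognate.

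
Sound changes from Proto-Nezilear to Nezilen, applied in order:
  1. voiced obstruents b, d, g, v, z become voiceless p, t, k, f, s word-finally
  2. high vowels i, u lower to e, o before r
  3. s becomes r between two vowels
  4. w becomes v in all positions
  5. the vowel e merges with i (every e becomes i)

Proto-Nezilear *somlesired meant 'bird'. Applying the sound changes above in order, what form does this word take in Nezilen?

somliririt

Nezilen: *somlesired
  somlesired → somlesiret   [final devoicing]
  somlesiret → somleseret   [pre-rhotic lowering]
  somleseret → somlereret   [rhotacism]
  somlereret (rule 4 does not apply)
  somlereret → somliririt   [vowel merger]
  giving Nezilen somliririt.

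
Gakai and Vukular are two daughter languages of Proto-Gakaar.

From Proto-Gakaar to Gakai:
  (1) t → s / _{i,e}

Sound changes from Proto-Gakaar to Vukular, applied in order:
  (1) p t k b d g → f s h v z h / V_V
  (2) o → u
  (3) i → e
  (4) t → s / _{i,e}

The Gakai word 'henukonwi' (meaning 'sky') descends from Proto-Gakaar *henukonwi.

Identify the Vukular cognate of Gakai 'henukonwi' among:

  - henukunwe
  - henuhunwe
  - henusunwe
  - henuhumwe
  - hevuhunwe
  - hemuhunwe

Vukular: *henukonwi > henuhonwi > henuhunwi > henuhunwe  (by intervocalic lenition, vowel merger, vowel merger)
The other candidates each miss or misapply at least one Vukular change.

henuhunwe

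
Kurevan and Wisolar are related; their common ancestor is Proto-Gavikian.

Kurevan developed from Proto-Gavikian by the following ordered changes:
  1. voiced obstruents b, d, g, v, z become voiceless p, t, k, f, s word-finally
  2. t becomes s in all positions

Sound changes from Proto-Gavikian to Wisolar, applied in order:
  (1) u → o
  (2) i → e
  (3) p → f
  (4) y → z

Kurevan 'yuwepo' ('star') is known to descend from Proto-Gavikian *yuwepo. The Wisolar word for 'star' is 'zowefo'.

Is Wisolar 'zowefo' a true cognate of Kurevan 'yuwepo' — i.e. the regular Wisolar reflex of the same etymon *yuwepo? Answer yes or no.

Derive the expected Wisolar reflex of *yuwepo:
Wisolar: *yuwepo
  yuwepo → yowepo   [vowel merger]
  yowepo (rule 2 does not apply)
  yowepo → yowefo   [unconditioned shift]
  yowefo → zowefo   [unconditioned shift]
  giving Wisolar zowefo.
Wisolar 'zowefo' matches the regular reflex exactly, so the pair is cognate.

yes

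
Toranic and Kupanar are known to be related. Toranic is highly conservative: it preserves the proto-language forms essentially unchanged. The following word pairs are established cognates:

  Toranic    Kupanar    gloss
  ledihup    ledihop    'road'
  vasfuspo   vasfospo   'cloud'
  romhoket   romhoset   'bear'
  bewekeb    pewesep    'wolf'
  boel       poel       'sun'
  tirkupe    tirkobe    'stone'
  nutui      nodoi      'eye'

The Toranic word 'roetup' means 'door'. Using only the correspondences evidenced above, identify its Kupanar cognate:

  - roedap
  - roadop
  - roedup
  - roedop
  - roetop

nutui ~ nodoi — Toranic t corresponds to Kupanar d between vowels (before a back vowel).
ledihup ~ ledihop, tirkupe ~ tirkobe — Toranic u corresponds to Kupanar o after a consonant, before a labial obstruent.
Applying these to Toranic 'roetup':
  roetup → roedup   (t→d between vowels (before a back vowel))
  roedup → roedop   (u→o after a consonant, before a labial obstruent)
So the Kupanar cognate is 'roedop'.

roedop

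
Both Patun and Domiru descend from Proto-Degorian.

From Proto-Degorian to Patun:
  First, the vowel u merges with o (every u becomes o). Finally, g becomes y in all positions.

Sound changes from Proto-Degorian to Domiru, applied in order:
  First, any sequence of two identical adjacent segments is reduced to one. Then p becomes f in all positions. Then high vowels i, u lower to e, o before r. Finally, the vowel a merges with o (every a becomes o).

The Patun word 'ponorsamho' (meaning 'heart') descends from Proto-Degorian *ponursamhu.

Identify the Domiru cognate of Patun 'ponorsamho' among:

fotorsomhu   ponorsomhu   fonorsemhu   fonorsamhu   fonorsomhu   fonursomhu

fonorsomhu

Domiru: *ponursamhu
  ponursamhu (rule 1 does not apply)
  ponursamhu → fonursamhu   [unconditioned shift]
  fonursamhu → fonorsamhu   [pre-rhotic lowering]
  fonorsamhu → fonorsomhu   [vowel merger]
  giving Domiru fonorsomhu.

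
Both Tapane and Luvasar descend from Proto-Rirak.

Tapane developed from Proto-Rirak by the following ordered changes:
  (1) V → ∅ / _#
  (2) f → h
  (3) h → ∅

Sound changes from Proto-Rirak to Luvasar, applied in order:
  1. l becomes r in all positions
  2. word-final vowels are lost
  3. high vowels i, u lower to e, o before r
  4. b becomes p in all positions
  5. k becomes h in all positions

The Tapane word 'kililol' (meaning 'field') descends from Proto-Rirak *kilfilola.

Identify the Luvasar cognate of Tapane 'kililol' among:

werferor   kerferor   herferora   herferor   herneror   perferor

Luvasar: *kilfilola
  kilfilola → kirfirora   [unconditioned shift]
  kirfirora → kirfiror   [apocope]
  kirfiror → kerferor   [pre-rhotic lowering]
  kerferor (rule 4 does not apply)
  kerferor → herferor   [unconditioned shift]
  giving Luvasar herferor.
The other candidates each miss or misapply at least one Luvasar change.

herferor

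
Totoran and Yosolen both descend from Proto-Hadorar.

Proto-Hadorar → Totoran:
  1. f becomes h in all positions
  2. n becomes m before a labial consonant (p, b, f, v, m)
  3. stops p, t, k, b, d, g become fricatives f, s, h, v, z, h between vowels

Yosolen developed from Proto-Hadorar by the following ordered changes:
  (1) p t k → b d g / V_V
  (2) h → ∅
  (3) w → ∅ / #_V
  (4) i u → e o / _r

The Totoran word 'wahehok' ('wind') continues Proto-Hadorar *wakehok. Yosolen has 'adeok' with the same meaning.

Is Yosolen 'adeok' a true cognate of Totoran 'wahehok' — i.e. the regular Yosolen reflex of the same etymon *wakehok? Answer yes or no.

Derive the expected Yosolen reflex of *wakehok:
Yosolen: *wakehok
  wakehok → wagehok   [intervocalic voicing]
  wagehok → wageok   [h-loss]
  wageok → ageok   [glide loss]
  ageok (rule 4 does not apply)
  giving Yosolen ageok.
The regular Yosolen reflex would be 'ageok', but the attested form is 'adeok'. The correspondence is irregular, so they are not cognates (the Yosolen form has a different source).

no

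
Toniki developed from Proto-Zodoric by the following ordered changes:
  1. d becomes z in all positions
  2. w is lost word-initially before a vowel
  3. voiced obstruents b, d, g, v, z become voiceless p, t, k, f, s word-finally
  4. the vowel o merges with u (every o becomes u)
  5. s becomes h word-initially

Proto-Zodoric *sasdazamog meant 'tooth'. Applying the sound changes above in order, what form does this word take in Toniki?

haszazamuk

Toniki: *sasdazamog > saszazamog > saszazamok > saszazamuk > haszazamuk  (by unconditioned shift, final devoicing, vowel merger, debuccalisation)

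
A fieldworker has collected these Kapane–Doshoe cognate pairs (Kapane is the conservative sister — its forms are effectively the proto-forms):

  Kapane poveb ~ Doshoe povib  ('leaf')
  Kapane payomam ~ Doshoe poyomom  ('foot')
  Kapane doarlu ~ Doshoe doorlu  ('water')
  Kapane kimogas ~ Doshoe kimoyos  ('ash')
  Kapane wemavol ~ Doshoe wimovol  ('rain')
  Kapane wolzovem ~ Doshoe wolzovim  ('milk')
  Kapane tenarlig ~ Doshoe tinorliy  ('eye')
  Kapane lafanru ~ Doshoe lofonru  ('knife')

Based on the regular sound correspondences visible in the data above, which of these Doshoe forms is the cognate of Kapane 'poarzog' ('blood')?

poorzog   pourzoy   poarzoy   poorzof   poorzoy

poorzoy

doarlu ~ doorlu — Kapane a corresponds to Doshoe o after a vowel, before r.
tenarlig ~ tinorliy — Kapane g corresponds to Doshoe y word-finally.
Applying these to Kapane 'poarzog':
  poarzog → poorzog   (a→o after a vowel, before r)
  poorzog → poorzoy   (g→y word-finally)
So the Doshoe cognate is 'poorzoy'.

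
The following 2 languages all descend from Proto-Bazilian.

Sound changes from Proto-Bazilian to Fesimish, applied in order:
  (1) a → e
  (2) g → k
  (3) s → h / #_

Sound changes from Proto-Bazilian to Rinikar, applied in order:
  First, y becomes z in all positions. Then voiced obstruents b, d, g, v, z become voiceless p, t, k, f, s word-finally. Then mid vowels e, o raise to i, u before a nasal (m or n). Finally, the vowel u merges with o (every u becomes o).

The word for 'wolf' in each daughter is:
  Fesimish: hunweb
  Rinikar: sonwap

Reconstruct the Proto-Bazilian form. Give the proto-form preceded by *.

Position 5: Fesimish has e, Rinikar has a. Rinikar preserves a here (none of its changes turn any other segment into a), so the proto-segment is *a.
Position 6: Fesimish has b, Rinikar has p. Fesimish preserves b here (none of its changes turn any other segment into b), so the proto-segment is *b.
Continuing position by position gives *sunwab; check it forward:
Fesimish: *sunwab
  sunwab → sunweb   [vowel merger]
  sunweb (rule 2 does not apply)
  sunweb → hunweb   [debuccalisation]
  giving Fesimish hunweb.
Rinikar: *sunwab > sunwap > sonwap  (by final devoicing, vowel merger)
No other proto-form is consistent with every reflex, so the reconstruction is *sunwab.

*sunwab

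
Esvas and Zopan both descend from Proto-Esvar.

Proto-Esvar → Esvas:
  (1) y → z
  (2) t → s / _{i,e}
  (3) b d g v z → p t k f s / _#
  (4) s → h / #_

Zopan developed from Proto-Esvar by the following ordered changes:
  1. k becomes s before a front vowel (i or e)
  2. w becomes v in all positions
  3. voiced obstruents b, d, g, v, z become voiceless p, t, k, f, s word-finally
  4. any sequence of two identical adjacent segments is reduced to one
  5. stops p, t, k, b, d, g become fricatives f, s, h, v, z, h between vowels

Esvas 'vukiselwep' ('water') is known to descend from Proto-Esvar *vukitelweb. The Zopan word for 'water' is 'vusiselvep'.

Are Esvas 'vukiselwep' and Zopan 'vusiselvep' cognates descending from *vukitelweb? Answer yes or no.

Derive the expected Zopan reflex of *vukitelweb:
Zopan: *vukitelweb
  vukitelweb → vusitelweb   [palatalisation]
  vusitelweb → vusitelveb   [unconditioned shift]
  vusitelveb → vusitelvep   [final devoicing]
  vusitelvep (rule 4 does not apply)
  vusitelvep → vusiselvep   [intervocalic lenition]
  giving Zopan vusiselvep.
Zopan 'vusiselvep' matches the regular reflex exactly, so the pair is cognate.

yes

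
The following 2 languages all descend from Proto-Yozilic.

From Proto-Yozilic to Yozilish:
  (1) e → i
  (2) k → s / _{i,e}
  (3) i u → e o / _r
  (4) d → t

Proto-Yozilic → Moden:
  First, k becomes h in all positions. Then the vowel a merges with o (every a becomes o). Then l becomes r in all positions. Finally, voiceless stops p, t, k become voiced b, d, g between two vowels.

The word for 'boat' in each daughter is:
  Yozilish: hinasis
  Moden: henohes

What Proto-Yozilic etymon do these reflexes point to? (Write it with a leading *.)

Position 4: Yozilish has a, Moden has o. Yozilish preserves a here (none of its changes turn any other segment into a), so the proto-segment is *a.
Position 2: Yozilish has i, Moden has e. Moden preserves e here (none of its changes turn any other segment into e), so the proto-segment is *e.
Verify the candidate proto-form against each daughter:
Yozilish: *henakes > hinakis > hinasis  (by vowel merger, palatalisation)
Moden: *henakes > henahes > henohes  (by unconditioned shift, vowel merger)
Only *henakes yields all of Yozilish hinasis, Moden henohes.

*henakes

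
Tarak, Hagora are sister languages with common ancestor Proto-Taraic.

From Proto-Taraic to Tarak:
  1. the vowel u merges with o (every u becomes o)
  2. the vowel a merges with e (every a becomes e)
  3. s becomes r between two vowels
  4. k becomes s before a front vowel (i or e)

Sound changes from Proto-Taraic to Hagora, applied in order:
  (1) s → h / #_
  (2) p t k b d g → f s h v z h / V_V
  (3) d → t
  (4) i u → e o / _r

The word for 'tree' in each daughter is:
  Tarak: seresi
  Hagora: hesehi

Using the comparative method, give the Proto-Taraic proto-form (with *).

*seseki

Position 3: Tarak has r, Hagora has s. Taking the neighbouring segments as reconstructed: Tarak r could go back to *s or *r; Hagora s could go back to *t or *s — the one source consistent with every daughter is *s.
Position 1: Tarak has s, Hagora has h. Taking the neighbouring segments as reconstructed: Tarak s could go back to *k or *s; Hagora h could go back to *s or *h — the one source consistent with every daughter is *s.
Position 5: Tarak has s, Hagora has h. Taking the neighbouring segments as reconstructed: Tarak s can only go back to *k; Hagora h could go back to *k or *g or *h — the one source consistent with every daughter is *k.
Verify the candidate proto-form against each daughter:
Tarak: *seseki
  seseki (rule 1 does not apply)
  seseki (rule 2 does not apply)
  seseki → sereki   [rhotacism]
  sereki → seresi   [palatalisation]
  giving Tarak seresi.
Hagora: *seseki
  seseki → heseki   [debuccalisation]
  heseki → hesehi   [intervocalic lenition]
  hesehi (rule 3 does not apply)
  hesehi (rule 4 does not apply)
  giving Hagora hesehi.
*seseki is the unique common source.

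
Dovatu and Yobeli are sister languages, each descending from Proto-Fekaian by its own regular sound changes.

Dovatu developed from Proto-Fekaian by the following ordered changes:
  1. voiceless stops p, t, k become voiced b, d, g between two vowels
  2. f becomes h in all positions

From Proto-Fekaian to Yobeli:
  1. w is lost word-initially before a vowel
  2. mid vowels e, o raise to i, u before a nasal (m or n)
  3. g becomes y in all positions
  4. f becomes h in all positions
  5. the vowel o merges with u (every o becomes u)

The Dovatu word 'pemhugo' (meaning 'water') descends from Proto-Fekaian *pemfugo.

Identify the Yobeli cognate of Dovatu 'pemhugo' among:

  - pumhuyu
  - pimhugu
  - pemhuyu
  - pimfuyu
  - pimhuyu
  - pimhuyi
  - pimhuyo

Yobeli: *pemfugo > pimfugo > pimfuyo > pimhuyo > pimhuyu  (by pre-nasal raising, unconditioned shift, unconditioned shift, vowel merger)

pimhuyu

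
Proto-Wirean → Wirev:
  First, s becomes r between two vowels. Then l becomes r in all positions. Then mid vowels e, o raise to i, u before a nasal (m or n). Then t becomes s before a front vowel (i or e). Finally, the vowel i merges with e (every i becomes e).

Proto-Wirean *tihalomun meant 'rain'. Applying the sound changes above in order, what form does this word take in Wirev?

Wirev: *tihalomun > tiharomun > tiharumun > siharumun > seharumun  (by unconditioned shift, pre-nasal raising, palatalisation, vowel merger)

seharumun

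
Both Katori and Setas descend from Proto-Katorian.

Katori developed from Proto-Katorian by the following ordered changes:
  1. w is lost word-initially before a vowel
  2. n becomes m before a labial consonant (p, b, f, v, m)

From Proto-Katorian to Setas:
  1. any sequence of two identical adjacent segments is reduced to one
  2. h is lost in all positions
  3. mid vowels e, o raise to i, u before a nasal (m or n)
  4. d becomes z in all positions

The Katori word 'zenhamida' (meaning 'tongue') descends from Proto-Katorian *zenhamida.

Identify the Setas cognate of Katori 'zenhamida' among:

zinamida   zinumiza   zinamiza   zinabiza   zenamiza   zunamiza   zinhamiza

zinamiza

Setas: start from *zenhamida.
  rule 1: no change — zenhamida
  rule 2 (h-loss): zenhamida → zenamida
  rule 3 (pre-nasal raising): zenamida → zinamida
  rule 4 (unconditioned shift): zinamida → zinamiza
  ⇒ Setas zinamiza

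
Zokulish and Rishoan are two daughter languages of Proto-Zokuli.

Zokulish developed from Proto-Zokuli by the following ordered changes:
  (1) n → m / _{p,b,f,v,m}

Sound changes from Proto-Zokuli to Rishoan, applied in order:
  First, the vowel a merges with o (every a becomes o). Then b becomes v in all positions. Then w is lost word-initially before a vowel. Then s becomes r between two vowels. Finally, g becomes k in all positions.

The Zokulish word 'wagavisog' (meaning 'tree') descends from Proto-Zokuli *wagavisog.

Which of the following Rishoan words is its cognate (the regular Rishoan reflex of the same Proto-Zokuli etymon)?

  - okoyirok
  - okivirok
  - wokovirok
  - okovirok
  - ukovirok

Rishoan: *wagavisog > wogovisog > ogovisog > ogovirog > okovirok  (by vowel merger, glide loss, rhotacism, unconditioned shift)
Only 'okovirok' matches the regular Rishoan development of *wagavisog.

okovirok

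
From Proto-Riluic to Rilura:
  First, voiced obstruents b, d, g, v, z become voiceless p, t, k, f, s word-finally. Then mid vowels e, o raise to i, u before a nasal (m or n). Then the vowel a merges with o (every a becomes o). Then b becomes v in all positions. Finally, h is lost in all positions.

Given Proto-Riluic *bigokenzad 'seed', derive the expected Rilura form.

Rilura: start from *bigokenzad.
  rule 1 (final devoicing): bigokenzad → bigokenzat
  rule 2 (pre-nasal raising): bigokenzat → bigokinzat
  rule 3 (vowel merger): bigokinzat → bigokinzot
  rule 4 (unconditioned shift): bigokinzot → vigokinzot
  rule 5: no change — vigokinzot
  ⇒ Rilura vigokinzot

vigokinzot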